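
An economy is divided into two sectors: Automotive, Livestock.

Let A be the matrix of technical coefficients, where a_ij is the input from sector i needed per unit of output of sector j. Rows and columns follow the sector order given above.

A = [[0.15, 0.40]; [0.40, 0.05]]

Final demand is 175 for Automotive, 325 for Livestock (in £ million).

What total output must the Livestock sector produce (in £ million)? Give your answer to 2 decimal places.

x_L = 534.75

I − A =
  [   0.85    -0.40]
  [  -0.40     0.95]
det(I−A) = (0.85)(0.95) − (-0.40)(-0.40) = 0.6475
adj(I−A) = [[0.95, 0.40], [0.40, 0.85]]
(I − A)⁻¹ = adj(I−A) / det(I−A) ≈
  [   1.4672     0.6178]
  [   0.6178     1.3127]
x = (I − A)⁻¹ d = adj(I−A)·d / det(I−A), with det(I−A) = 0.6475:
  x_A = (0.95·175 + 0.40·325) / 0.6475 = 296.25 / 0.6475 ≈ 457.53
  x_L = (0.40·175 + 0.85·325) / 0.6475 = 346.25 / 0.6475 ≈ 534.75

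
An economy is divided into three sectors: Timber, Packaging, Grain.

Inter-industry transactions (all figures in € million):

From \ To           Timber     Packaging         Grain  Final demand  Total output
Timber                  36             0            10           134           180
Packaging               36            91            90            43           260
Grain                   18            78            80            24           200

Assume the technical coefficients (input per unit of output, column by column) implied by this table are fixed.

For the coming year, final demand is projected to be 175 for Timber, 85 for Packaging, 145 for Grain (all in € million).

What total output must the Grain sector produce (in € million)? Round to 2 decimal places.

Technical coefficients a_ij = z_ij / X_j:
  a_TT = 36/180 = 0.20, a_PT = 36/180 = 0.20, a_GT = 18/180 = 0.10
  a_TP = 0/260 = 0.00, a_PP = 91/260 = 0.35, a_GP = 78/260 = 0.30
  a_TG = 10/200 = 0.05, a_PG = 90/200 = 0.45, a_GG = 80/200 = 0.40
I − A =
  [   0.80     0.00    -0.05]
  [  -0.20     0.65    -0.45]
  [  -0.10    -0.30     0.60]
Cofactors of I−A, C_ij = (−1)^(i+j)·(minor ij) (rows/columns in the sector order above):
  C_11 = (0.65)(0.60) − (-0.45)(-0.30) = 0.2550
  C_12 = −[(-0.20)(0.60) − (-0.45)(-0.10)] = 0.1650
  C_13 = (-0.20)(-0.30) − (0.65)(-0.10) = 0.1250
  C_21 = −[(0.00)(0.60) − (-0.05)(-0.30)] = 0.0150
  C_22 = (0.80)(0.60) − (-0.05)(-0.10) = 0.4750
  C_23 = −[(0.80)(-0.30) − (0.00)(-0.10)] = 0.2400
  C_31 = (0.00)(-0.45) − (-0.05)(0.65) = 0.0325
  C_32 = −[(0.80)(-0.45) − (-0.05)(-0.20)] = 0.3700
  C_33 = (0.80)(0.65) − (0.00)(-0.20) = 0.5200
det(I−A) = Σ_j (I−A)_1j·C_1j = (0.80)(0.2550) + (0.00)(0.1650) + (-0.05)(0.1250) = 0.19775
adj(I−A) = Cᵀ =
  [ 0.2550   0.0150   0.0325]
  [ 0.1650   0.4750   0.3700]
  [ 0.1250   0.2400   0.5200]
(I − A)⁻¹ = adj(I−A) / det(I−A) ≈
  [   1.2895     0.0759     0.1643]
  [   0.8344     2.4020     1.8710]
  [   0.6321     1.2137     2.6296]
x = (I − A)⁻¹ d = adj(I−A)·d / det(I−A), with det(I−A) = 0.19775:
  x_T = (0.2550·175 + 0.0150·85 + 0.0325·145) / 0.19775 = 50.6125 / 0.19775 ≈ 255.94
  x_P = (0.1650·175 + 0.4750·85 + 0.3700·145) / 0.19775 = 122.90 / 0.19775 ≈ 621.49
  x_G = (0.1250·175 + 0.2400·85 + 0.5200·145) / 0.19775 = 117.675 / 0.19775 ≈ 595.07

x_G = 595.07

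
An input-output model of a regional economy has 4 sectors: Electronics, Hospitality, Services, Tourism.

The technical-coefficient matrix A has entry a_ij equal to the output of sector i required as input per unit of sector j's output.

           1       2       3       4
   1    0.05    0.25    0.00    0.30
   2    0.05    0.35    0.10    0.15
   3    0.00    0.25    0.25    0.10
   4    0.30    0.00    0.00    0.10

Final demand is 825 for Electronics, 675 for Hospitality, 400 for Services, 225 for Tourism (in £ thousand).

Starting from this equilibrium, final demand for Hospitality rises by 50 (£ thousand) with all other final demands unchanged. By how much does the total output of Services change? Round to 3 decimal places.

I − A =
  [   0.95    -0.25     0.00    -0.30]
  [  -0.05     0.65    -0.10    -0.15]
  [   0.00    -0.25     0.75    -0.10]
  [  -0.30     0.00     0.00     0.90]
Compute the cofactors C_ij = (−1)^(i+j)·(3×3 minor ij) of I−A; the adjugate is their transpose:
adj(I−A) = Cᵀ =
  [ 0.416250   0.168750   0.022500   0.169375]
  [ 0.070500   0.573750   0.076500   0.127625]
  [ 0.042000   0.198750   0.474750   0.099875]
  [ 0.138750   0.056250   0.007500   0.430000]
det(I−A) = Σ_j (I−A)_1j·C_1j = (0.95)(0.416250) + (-0.25)(0.070500) + (0.00)(0.042000) + (-0.30)(0.138750) = 0.3361875
(I − A)⁻¹ = adj(I−A) / det(I−A) ≈
  [   1.2381     0.5020     0.0669     0.5038]
  [   0.2097     1.7066     0.2276     0.3796]
  [   0.1249     0.5912     1.4122     0.2971]
  [   0.4127     0.1673     0.0223     1.2790]
Δx = (I − A)⁻¹ Δd with Δd having +50 in the Hospitality component and 0 elsewhere.
So Δx_3 = L_32 · (+50), where L_32 = adj(I−A)_32 / det(I−A) = 0.198750 / 0.3361875.
Δx_3 = 0.198750 × (+50) / 0.3361875 = 9.9375 / 0.3361875 ≈ 29.559.

Δx_3 = 29.559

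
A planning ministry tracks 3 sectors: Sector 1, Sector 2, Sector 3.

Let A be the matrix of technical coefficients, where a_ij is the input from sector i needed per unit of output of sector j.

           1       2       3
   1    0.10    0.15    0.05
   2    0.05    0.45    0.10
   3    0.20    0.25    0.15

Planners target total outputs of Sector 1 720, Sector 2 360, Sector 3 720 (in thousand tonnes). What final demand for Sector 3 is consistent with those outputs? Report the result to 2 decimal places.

d_3 = 378.00

I − A =
  [   0.90    -0.15    -0.05]
  [  -0.05     0.55    -0.10]
  [  -0.20    -0.25     0.85]
d = (I − A) x:
  d_1 = (+0.90)·720 + (-0.15)·360 + (-0.05)·720 = 558.00
  d_2 = (-0.05)·720 + (+0.55)·360 + (-0.10)·720 = 90.00
  d_3 = (-0.20)·720 + (-0.25)·360 + (+0.85)·720 = 378.00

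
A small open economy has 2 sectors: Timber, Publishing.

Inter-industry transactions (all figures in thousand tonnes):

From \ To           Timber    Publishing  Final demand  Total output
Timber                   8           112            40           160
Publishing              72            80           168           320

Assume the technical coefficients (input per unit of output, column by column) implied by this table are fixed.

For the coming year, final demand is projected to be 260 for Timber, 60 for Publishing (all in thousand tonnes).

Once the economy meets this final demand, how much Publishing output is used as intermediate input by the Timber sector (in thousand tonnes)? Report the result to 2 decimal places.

Technical coefficients a_ij = z_ij / X_j:
  a_TT = 8/160 = 0.05, a_PT = 72/160 = 0.45
  a_TP = 112/320 = 0.35, a_PP = 80/320 = 0.25
I − A =
  [   0.95    -0.35]
  [  -0.45     0.75]
det(I−A) = (0.95)(0.75) − (-0.35)(-0.45) = 0.5550
adj(I−A) = [[0.75, 0.35], [0.45, 0.95]]
(I − A)⁻¹ = adj(I−A) / det(I−A) ≈
  [   1.3514     0.6306]
  [   0.8108     1.7117]
First solve x = (I − A)⁻¹ d = adj(I−A)·d / det(I−A); in particular x_T = (0.75·260 + 0.35·60) / 0.5550 = 216.00 / 0.5550 ≈ 389.1892.
Intermediate flow from P to T: z_PT = a_PT · x_T = 0.45 × 216.00 / 0.5550 = 97.20 / 0.5550 ≈ 175.14.

z_PT = 175.14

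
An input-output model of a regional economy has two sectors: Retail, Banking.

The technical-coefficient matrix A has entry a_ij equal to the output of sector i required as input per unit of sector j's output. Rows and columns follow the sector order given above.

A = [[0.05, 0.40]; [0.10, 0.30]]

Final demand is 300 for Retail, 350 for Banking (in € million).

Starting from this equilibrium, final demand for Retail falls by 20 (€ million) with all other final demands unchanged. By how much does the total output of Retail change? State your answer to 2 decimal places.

Δx_R = -22.40

I − A =
  [   0.95    -0.40]
  [  -0.10     0.70]
det(I−A) = (0.95)(0.70) − (-0.40)(-0.10) = 0.6250
adj(I−A) = [[0.70, 0.40], [0.10, 0.95]]
(I − A)⁻¹ = adj(I−A) / det(I−A) ≈
  [   1.1200     0.6400]
  [   0.1600     1.5200]
Δx = (I − A)⁻¹ Δd with Δd having -20 in the Retail component and 0 elsewhere.
So Δx_R = L_RR · (-20), where L_RR = adj(I−A)_RR / det(I−A) = 0.70 / 0.6250.
Δx_R = 0.70 × (-20) / 0.6250 = -14.00 / 0.6250 = -22.40.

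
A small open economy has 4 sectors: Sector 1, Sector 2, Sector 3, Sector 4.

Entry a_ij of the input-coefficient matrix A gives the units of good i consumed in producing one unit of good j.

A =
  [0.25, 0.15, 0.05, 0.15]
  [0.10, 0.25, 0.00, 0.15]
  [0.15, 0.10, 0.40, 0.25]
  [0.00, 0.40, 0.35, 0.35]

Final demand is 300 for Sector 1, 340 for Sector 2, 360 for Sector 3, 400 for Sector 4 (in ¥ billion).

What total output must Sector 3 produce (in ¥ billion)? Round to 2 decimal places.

x_3 = 2109.89

I − A =
  [   0.75    -0.15    -0.05    -0.15]
  [  -0.10     0.75     0.00    -0.15]
  [  -0.15    -0.10     0.60    -0.25]
  [   0.00    -0.40    -0.35     0.65]
Compute the cofactors C_ij = (−1)^(i+j)·(3×3 minor ij) of I−A; the adjugate is their transpose:
adj(I−A) = Cᵀ =
  [ 0.185625   0.094875   0.068625   0.091125]
  [ 0.038125   0.214125   0.047875   0.076625]
  [ 0.080625   0.147375   0.304875   0.169875]
  [ 0.066875   0.211125   0.193625   0.322375]
det(I−A) = Σ_j (I−A)_1j·C_1j = (0.75)(0.185625) + (-0.15)(0.038125) + (-0.05)(0.080625) + (-0.15)(0.066875) = 0.1194375
(I − A)⁻¹ = adj(I−A) / det(I−A) ≈
  [   1.5542     0.7943     0.5746     0.7630]
  [   0.3192     1.7928     0.4008     0.6415]
  [   0.6750     1.2339     2.5526     1.4223]
  [   0.5599     1.7677     1.6211     2.6991]
x = (I − A)⁻¹ d = adj(I−A)·d / det(I−A), with det(I−A) = 0.1194375:
  x_1 = (0.185625·300 + 0.094875·340 + 0.068625·360 + 0.091125·400) / 0.1194375 = 149.10 / 0.1194375 ≈ 1248.35
  x_2 = (0.038125·300 + 0.214125·340 + 0.047875·360 + 0.076625·400) / 0.1194375 = 132.125 / 0.1194375 ≈ 1106.23
  x_3 = (0.080625·300 + 0.147375·340 + 0.304875·360 + 0.169875·400) / 0.1194375 = 252.00 / 0.1194375 ≈ 2109.89
  x_4 = (0.066875·300 + 0.211125·340 + 0.193625·360 + 0.322375·400) / 0.1194375 = 290.50 / 0.1194375 ≈ 2432.23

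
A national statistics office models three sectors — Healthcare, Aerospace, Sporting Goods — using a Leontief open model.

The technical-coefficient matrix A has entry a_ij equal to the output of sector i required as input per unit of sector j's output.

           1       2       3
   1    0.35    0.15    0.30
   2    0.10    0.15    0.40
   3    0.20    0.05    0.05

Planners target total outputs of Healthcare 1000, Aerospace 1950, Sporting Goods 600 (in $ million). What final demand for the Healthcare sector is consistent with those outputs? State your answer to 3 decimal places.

I − A =
  [   0.65    -0.15    -0.30]
  [  -0.10     0.85    -0.40]
  [  -0.20    -0.05     0.95]
d = (I − A) x:
  d_1 = (+0.65)·1000 + (-0.15)·1950 + (-0.30)·600 = 177.500
  d_2 = (-0.10)·1000 + (+0.85)·1950 + (-0.40)·600 = 1317.500
  d_3 = (-0.20)·1000 + (-0.05)·1950 + (+0.95)·600 = 272.500

d_1 = 177.500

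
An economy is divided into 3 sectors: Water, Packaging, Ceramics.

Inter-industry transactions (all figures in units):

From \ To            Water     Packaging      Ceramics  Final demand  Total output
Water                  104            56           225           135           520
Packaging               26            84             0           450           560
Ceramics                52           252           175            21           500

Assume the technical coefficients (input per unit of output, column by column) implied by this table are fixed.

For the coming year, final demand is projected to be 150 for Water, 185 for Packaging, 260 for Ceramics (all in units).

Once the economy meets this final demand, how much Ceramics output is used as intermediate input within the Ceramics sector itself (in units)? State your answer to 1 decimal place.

z_33 = 233.2

Technical coefficients a_ij = z_ij / X_j:
  a_11 = 104/520 = 0.20, a_21 = 26/520 = 0.05, a_31 = 52/520 = 0.10
  a_12 = 56/560 = 0.10, a_22 = 84/560 = 0.15, a_32 = 252/560 = 0.45
  a_13 = 225/500 = 0.45, a_23 = 0/500 = 0.00, a_33 = 175/500 = 0.35
I − A =
  [   0.80    -0.10    -0.45]
  [  -0.05     0.85     0.00]
  [  -0.10    -0.45     0.65]
Cofactors of I−A, C_ij = (−1)^(i+j)·(minor ij) (rows/columns in the sector order above):
  C_11 = (0.85)(0.65) − (0.00)(-0.45) = 0.5525
  C_12 = −[(-0.05)(0.65) − (0.00)(-0.10)] = 0.0325
  C_13 = (-0.05)(-0.45) − (0.85)(-0.10) = 0.1075
  C_21 = −[(-0.10)(0.65) − (-0.45)(-0.45)] = 0.2675
  C_22 = (0.80)(0.65) − (-0.45)(-0.10) = 0.4750
  C_23 = −[(0.80)(-0.45) − (-0.10)(-0.10)] = 0.3700
  C_31 = (-0.10)(0.00) − (-0.45)(0.85) = 0.3825
  C_32 = −[(0.80)(0.00) − (-0.45)(-0.05)] = 0.0225
  C_33 = (0.80)(0.85) − (-0.10)(-0.05) = 0.6750
det(I−A) = Σ_j (I−A)_1j·C_1j = (0.80)(0.5525) + (-0.10)(0.0325) + (-0.45)(0.1075) = 0.390375
adj(I−A) = Cᵀ =
  [ 0.5525   0.2675   0.3825]
  [ 0.0325   0.4750   0.0225]
  [ 0.1075   0.3700   0.6750]
(I − A)⁻¹ = adj(I−A) / det(I−A) ≈
  [   1.4153     0.6852     0.9798]
  [   0.0833     1.2168     0.0576]
  [   0.2754     0.9478     1.7291]
First solve x = (I − A)⁻¹ d = adj(I−A)·d / det(I−A); in particular x_3 = (0.1075·150 + 0.3700·185 + 0.6750·260) / 0.390375 = 260.075 / 0.390375 ≈ 666.218.
Intermediate flow from 3 to 3: z_33 = a_33 · x_3 = 0.35 × 260.075 / 0.390375 = 91.02625 / 0.390375 ≈ 233.2.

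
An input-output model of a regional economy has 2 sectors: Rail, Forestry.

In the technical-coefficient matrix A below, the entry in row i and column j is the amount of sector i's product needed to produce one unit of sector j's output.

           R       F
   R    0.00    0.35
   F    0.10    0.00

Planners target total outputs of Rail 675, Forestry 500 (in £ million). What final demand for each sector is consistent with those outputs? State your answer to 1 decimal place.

d_R = 500.0, d_F = 432.5

I − A =
  [   1.00    -0.35]
  [  -0.10     1.00]
d = (I − A) x:
  d_R = (+1.00)·675 + (-0.35)·500 = 500.0
  d_F = (-0.10)·675 + (+1.00)·500 = 432.5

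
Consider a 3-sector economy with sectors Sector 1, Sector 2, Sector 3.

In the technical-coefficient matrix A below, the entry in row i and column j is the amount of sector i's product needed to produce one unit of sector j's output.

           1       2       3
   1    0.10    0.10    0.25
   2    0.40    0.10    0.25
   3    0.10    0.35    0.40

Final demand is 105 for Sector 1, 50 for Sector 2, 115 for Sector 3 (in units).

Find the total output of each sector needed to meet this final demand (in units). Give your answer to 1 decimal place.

x_1 = 258.7, x_2 = 281.4, x_3 = 398.9

I − A =
  [   0.90    -0.10    -0.25]
  [  -0.40     0.90    -0.25]
  [  -0.10    -0.35     0.60]
Cofactors of I−A, C_ij = (−1)^(i+j)·(minor ij) (rows/columns in the sector order above):
  C_11 = (0.90)(0.60) − (-0.25)(-0.35) = 0.4525
  C_12 = −[(-0.40)(0.60) − (-0.25)(-0.10)] = 0.2650
  C_13 = (-0.40)(-0.35) − (0.90)(-0.10) = 0.2300
  C_21 = −[(-0.10)(0.60) − (-0.25)(-0.35)] = 0.1475
  C_22 = (0.90)(0.60) − (-0.25)(-0.10) = 0.5150
  C_23 = −[(0.90)(-0.35) − (-0.10)(-0.10)] = 0.3250
  C_31 = (-0.10)(-0.25) − (-0.25)(0.90) = 0.2500
  C_32 = −[(0.90)(-0.25) − (-0.25)(-0.40)] = 0.3250
  C_33 = (0.90)(0.90) − (-0.10)(-0.40) = 0.7700
det(I−A) = Σ_j (I−A)_1j·C_1j = (0.90)(0.4525) + (-0.10)(0.2650) + (-0.25)(0.2300) = 0.32325
adj(I−A) = Cᵀ =
  [ 0.4525   0.1475   0.2500]
  [ 0.2650   0.5150   0.3250]
  [ 0.2300   0.3250   0.7700]
(I − A)⁻¹ = adj(I−A) / det(I−A) ≈
  [   1.3998     0.4563     0.7734]
  [   0.8198     1.5932     1.0054]
  [   0.7115     1.0054     2.3821]
x = (I − A)⁻¹ d = adj(I−A)·d / det(I−A), with det(I−A) = 0.32325:
  x_1 = (0.4525·105 + 0.1475·50 + 0.2500·115) / 0.32325 = 83.6375 / 0.32325 ≈ 258.7
  x_2 = (0.2650·105 + 0.5150·50 + 0.3250·115) / 0.32325 = 90.95 / 0.32325 ≈ 281.4
  x_3 = (0.2300·105 + 0.3250·50 + 0.7700·115) / 0.32325 = 128.95 / 0.32325 ≈ 398.9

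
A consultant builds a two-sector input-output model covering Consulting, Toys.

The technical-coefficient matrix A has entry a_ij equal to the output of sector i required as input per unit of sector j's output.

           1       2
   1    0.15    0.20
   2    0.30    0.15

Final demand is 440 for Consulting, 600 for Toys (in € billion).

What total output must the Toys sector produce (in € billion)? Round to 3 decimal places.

x_2 = 969.057

I − A =
  [   0.85    -0.20]
  [  -0.30     0.85]
det(I−A) = (0.85)(0.85) − (-0.20)(-0.30) = 0.6625
adj(I−A) = [[0.85, 0.20], [0.30, 0.85]]
(I − A)⁻¹ = adj(I−A) / det(I−A) ≈
  [   1.2830     0.3019]
  [   0.4528     1.2830]
x = (I − A)⁻¹ d = adj(I−A)·d / det(I−A), with det(I−A) = 0.6625:
  x_1 = (0.85·440 + 0.20·600) / 0.6625 = 494.00 / 0.6625 ≈ 745.660
  x_2 = (0.30·440 + 0.85·600) / 0.6625 = 642.00 / 0.6625 ≈ 969.057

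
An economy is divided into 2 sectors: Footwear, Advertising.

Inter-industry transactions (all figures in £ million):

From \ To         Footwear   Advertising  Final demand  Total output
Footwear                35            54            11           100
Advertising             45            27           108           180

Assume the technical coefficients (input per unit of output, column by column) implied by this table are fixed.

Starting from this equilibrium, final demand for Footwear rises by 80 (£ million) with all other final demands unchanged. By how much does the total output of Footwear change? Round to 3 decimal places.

Δx_1 = 162.874

Technical coefficients a_ij = z_ij / X_j:
  a_11 = 35/100 = 0.35, a_21 = 45/100 = 0.45
  a_12 = 54/180 = 0.30, a_22 = 27/180 = 0.15
I − A =
  [   0.65    -0.30]
  [  -0.45     0.85]
det(I−A) = (0.65)(0.85) − (-0.30)(-0.45) = 0.4175
adj(I−A) = [[0.85, 0.30], [0.45, 0.65]]
(I − A)⁻¹ = adj(I−A) / det(I−A) ≈
  [   2.0359     0.7186]
  [   1.0778     1.5569]
Δx = (I − A)⁻¹ Δd with Δd having +80 in the Footwear component and 0 elsewhere.
So Δx_1 = L_11 · (+80), where L_11 = adj(I−A)_11 / det(I−A) = 0.85 / 0.4175.
Δx_1 = 0.85 × (+80) / 0.4175 = 68.00 / 0.4175 ≈ 162.874.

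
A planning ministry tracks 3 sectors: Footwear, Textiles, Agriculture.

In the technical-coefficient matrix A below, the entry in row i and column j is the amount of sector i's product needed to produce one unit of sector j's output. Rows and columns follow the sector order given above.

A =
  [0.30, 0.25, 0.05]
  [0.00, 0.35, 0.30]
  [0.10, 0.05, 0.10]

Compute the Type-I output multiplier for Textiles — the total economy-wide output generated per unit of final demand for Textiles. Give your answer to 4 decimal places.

I − A =
  [   0.70    -0.25    -0.05]
  [   0.00     0.65    -0.30]
  [  -0.10    -0.05     0.90]
Cofactors of I−A, C_ij = (−1)^(i+j)·(minor ij) (rows/columns in the sector order above):
  C_11 = (0.65)(0.90) − (-0.30)(-0.05) = 0.5700
  C_12 = −[(0.00)(0.90) − (-0.30)(-0.10)] = 0.0300
  C_13 = (0.00)(-0.05) − (0.65)(-0.10) = 0.0650
  C_21 = −[(-0.25)(0.90) − (-0.05)(-0.05)] = 0.2275
  C_22 = (0.70)(0.90) − (-0.05)(-0.10) = 0.6250
  C_23 = −[(0.70)(-0.05) − (-0.25)(-0.10)] = 0.0600
  C_31 = (-0.25)(-0.30) − (-0.05)(0.65) = 0.1075
  C_32 = −[(0.70)(-0.30) − (-0.05)(0.00)] = 0.2100
  C_33 = (0.70)(0.65) − (-0.25)(0.00) = 0.4550
det(I−A) = Σ_j (I−A)_1j·C_1j = (0.70)(0.5700) + (-0.25)(0.0300) + (-0.05)(0.0650) = 0.38825
adj(I−A) = Cᵀ =
  [ 0.5700   0.2275   0.1075]
  [ 0.0300   0.6250   0.2100]
  [ 0.0650   0.0600   0.4550]
(I − A)⁻¹ = adj(I−A) / det(I−A) ≈
  [   1.46813     0.58596     0.27688]
  [   0.07727     1.60979     0.54089]
  [   0.16742     0.15454     1.17193]
The output multiplier for sector j is the column-j sum of the Leontief inverse (I − A)⁻¹ = adj(I−A) / det(I−A).
Column 2 of adj(I−A): (0.2275, 0.6250, 0.0600); det(I−A) = 0.38825.
m_2 = (0.2275 + 0.6250 + 0.0600) / 0.38825 = 0.9125 / 0.38825 ≈ 2.3503.

m_2 = 2.3503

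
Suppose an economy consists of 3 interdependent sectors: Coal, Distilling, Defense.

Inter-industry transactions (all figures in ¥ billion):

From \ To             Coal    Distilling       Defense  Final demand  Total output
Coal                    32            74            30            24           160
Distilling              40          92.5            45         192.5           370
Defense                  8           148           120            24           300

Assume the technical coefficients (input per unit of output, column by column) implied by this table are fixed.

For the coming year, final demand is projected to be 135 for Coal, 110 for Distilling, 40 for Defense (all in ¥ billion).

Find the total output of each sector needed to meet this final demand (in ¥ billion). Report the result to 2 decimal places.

x_1 = 279.10, x_2 = 297.33, x_3 = 288.14

Technical coefficients a_ij = z_ij / X_j:
  a_11 = 32/160 = 0.20, a_21 = 40/160 = 0.25, a_31 = 8/160 = 0.05
  a_12 = 74/370 = 0.20, a_22 = 92.5/370 = 0.25, a_32 = 148/370 = 0.40
  a_13 = 30/300 = 0.10, a_23 = 45/300 = 0.15, a_33 = 120/300 = 0.40
I − A =
  [   0.80    -0.20    -0.10]
  [  -0.25     0.75    -0.15]
  [  -0.05    -0.40     0.60]
Cofactors of I−A, C_ij = (−1)^(i+j)·(minor ij) (rows/columns in the sector order above):
  C_11 = (0.75)(0.60) − (-0.15)(-0.40) = 0.3900
  C_12 = −[(-0.25)(0.60) − (-0.15)(-0.05)] = 0.1575
  C_13 = (-0.25)(-0.40) − (0.75)(-0.05) = 0.1375
  C_21 = −[(-0.20)(0.60) − (-0.10)(-0.40)] = 0.1600
  C_22 = (0.80)(0.60) − (-0.10)(-0.05) = 0.4750
  C_23 = −[(0.80)(-0.40) − (-0.20)(-0.05)] = 0.3300
  C_31 = (-0.20)(-0.15) − (-0.10)(0.75) = 0.1050
  C_32 = −[(0.80)(-0.15) − (-0.10)(-0.25)] = 0.1450
  C_33 = (0.80)(0.75) − (-0.20)(-0.25) = 0.5500
det(I−A) = Σ_j (I−A)_1j·C_1j = (0.80)(0.3900) + (-0.20)(0.1575) + (-0.10)(0.1375) = 0.26675
adj(I−A) = Cᵀ =
  [ 0.3900   0.1600   0.1050]
  [ 0.1575   0.4750   0.1450]
  [ 0.1375   0.3300   0.5500]
(I − A)⁻¹ = adj(I−A) / det(I−A) ≈
  [   1.4620     0.5998     0.3936]
  [   0.5904     1.7807     0.5436]
  [   0.5155     1.2371     2.0619]
x = (I − A)⁻¹ d = adj(I−A)·d / det(I−A), with det(I−A) = 0.26675:
  x_1 = (0.3900·135 + 0.1600·110 + 0.1050·40) / 0.26675 = 74.45 / 0.26675 ≈ 279.10
  x_2 = (0.1575·135 + 0.4750·110 + 0.1450·40) / 0.26675 = 79.3125 / 0.26675 ≈ 297.33
  x_3 = (0.1375·135 + 0.3300·110 + 0.5500·40) / 0.26675 = 76.8625 / 0.26675 ≈ 288.14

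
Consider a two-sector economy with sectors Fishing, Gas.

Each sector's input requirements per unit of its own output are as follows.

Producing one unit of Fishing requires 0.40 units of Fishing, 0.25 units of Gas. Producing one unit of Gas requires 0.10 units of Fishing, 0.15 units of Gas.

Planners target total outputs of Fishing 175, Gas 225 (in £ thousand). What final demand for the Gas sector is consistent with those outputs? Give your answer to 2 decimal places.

I − A =
  [   0.60    -0.10]
  [  -0.25     0.85]
d = (I − A) x:
  d_1 = (+0.60)·175 + (-0.10)·225 = 82.50
  d_2 = (-0.25)·175 + (+0.85)·225 = 147.50

d_2 = 147.50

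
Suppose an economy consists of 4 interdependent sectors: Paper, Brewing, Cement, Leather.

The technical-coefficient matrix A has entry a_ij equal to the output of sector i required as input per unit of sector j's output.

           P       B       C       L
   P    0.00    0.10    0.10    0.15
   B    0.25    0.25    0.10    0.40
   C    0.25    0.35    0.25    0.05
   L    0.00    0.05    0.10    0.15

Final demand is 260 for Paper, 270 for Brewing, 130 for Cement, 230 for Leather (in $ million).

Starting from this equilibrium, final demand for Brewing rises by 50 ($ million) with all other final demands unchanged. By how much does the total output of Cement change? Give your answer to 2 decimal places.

I − A =
  [   1.00    -0.10    -0.10    -0.15]
  [  -0.25     0.75    -0.10    -0.40]
  [  -0.25    -0.35     0.75    -0.05]
  [   0.00    -0.05    -0.10     0.85]
Compute the cofactors C_ij = (−1)^(i+j)·(3×3 minor ij) of I−A; the adjugate is their transpose:
adj(I−A) = Cᵀ =
  [ 0.415375   0.104125   0.086250   0.127375]
  [ 0.189375   0.607500   0.150000   0.328125]
  [ 0.229375   0.323125   0.594375   0.227500]
  [ 0.038125   0.073750   0.078750   0.478750]
det(I−A) = Σ_j (I−A)_1j·C_1j = (1.00)(0.415375) + (-0.10)(0.189375) + (-0.10)(0.229375) + (-0.15)(0.038125) = 0.36778125
(I − A)⁻¹ = adj(I−A) / det(I−A) ≈
  [   1.1294     0.2831     0.2345     0.3463]
  [   0.5149     1.6518     0.4079     0.8922]
  [   0.6237     0.8786     1.6161     0.6186]
  [   0.1037     0.2005     0.2141     1.3017]
Δx = (I − A)⁻¹ Δd with Δd having +50 in the Brewing component and 0 elsewhere.
So Δx_C = L_CB · (+50), where L_CB = adj(I−A)_CB / det(I−A) = 0.323125 / 0.36778125.
Δx_C = 0.323125 × (+50) / 0.36778125 = 16.15625 / 0.36778125 ≈ 43.93.

Δx_C = 43.93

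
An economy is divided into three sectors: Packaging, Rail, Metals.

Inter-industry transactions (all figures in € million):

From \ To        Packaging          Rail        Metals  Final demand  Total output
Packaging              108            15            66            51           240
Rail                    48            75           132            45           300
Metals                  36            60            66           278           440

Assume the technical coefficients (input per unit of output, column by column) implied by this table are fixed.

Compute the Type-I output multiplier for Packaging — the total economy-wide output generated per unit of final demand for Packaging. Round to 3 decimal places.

m_1 = 3.327

Technical coefficients a_ij = z_ij / X_j:
  a_11 = 108/240 = 0.45, a_21 = 48/240 = 0.20, a_31 = 36/240 = 0.15
  a_12 = 15/300 = 0.05, a_22 = 75/300 = 0.25, a_32 = 60/300 = 0.20
  a_13 = 66/440 = 0.15, a_23 = 132/440 = 0.30, a_33 = 66/440 = 0.15
I − A =
  [   0.55    -0.05    -0.15]
  [  -0.20     0.75    -0.30]
  [  -0.15    -0.20     0.85]
Cofactors of I−A, C_ij = (−1)^(i+j)·(minor ij) (rows/columns in the sector order above):
  C_11 = (0.75)(0.85) − (-0.30)(-0.20) = 0.5775
  C_12 = −[(-0.20)(0.85) − (-0.30)(-0.15)] = 0.2150
  C_13 = (-0.20)(-0.20) − (0.75)(-0.15) = 0.1525
  C_21 = −[(-0.05)(0.85) − (-0.15)(-0.20)] = 0.0725
  C_22 = (0.55)(0.85) − (-0.15)(-0.15) = 0.4450
  C_23 = −[(0.55)(-0.20) − (-0.05)(-0.15)] = 0.1175
  C_31 = (-0.05)(-0.30) − (-0.15)(0.75) = 0.1275
  C_32 = −[(0.55)(-0.30) − (-0.15)(-0.20)] = 0.1950
  C_33 = (0.55)(0.75) − (-0.05)(-0.20) = 0.4025
det(I−A) = Σ_j (I−A)_1j·C_1j = (0.55)(0.5775) + (-0.05)(0.2150) + (-0.15)(0.1525) = 0.2840
adj(I−A) = Cᵀ =
  [ 0.5775   0.0725   0.1275]
  [ 0.2150   0.4450   0.1950]
  [ 0.1525   0.1175   0.4025]
(I − A)⁻¹ = adj(I−A) / det(I−A) ≈
  [   2.0335     0.2553     0.4489]
  [   0.7570     1.5669     0.6866]
  [   0.5370     0.4137     1.4173]
The output multiplier for sector j is the column-j sum of the Leontief inverse (I − A)⁻¹ = adj(I−A) / det(I−A).
Column 1 of adj(I−A): (0.5775, 0.2150, 0.1525); det(I−A) = 0.2840.
m_1 = (0.5775 + 0.2150 + 0.1525) / 0.2840 = 0.945 / 0.2840 ≈ 3.327.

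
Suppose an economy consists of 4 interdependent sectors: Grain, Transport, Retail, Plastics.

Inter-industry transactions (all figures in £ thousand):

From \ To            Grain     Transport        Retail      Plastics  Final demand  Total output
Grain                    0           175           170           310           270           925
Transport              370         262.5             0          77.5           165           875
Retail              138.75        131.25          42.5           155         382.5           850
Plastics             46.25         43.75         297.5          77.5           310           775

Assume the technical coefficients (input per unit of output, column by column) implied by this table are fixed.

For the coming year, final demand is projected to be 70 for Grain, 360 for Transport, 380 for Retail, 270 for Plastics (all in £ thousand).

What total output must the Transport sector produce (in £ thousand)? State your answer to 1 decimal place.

x_T = 1035.5

Technical coefficients a_ij = z_ij / X_j:
  a_GG = 0/925 = 0.00, a_TG = 370/925 = 0.40, a_RG = 138.75/925 = 0.15, a_PG = 46.25/925 = 0.05
  a_GT = 175/875 = 0.20, a_TT = 262.5/875 = 0.30, a_RT = 131.25/875 = 0.15, a_PT = 43.75/875 = 0.05
  a_GR = 170/850 = 0.20, a_TR = 0/850 = 0.00, a_RR = 42.5/850 = 0.05, a_PR = 297.5/850 = 0.35
  a_GP = 310/775 = 0.40, a_TP = 77.5/775 = 0.10, a_RP = 155/775 = 0.20, a_PP = 77.5/775 = 0.10
I − A =
  [   1.00    -0.20    -0.20    -0.40]
  [  -0.40     0.70     0.00    -0.10]
  [  -0.15    -0.15     0.95    -0.20]
  [  -0.05    -0.05    -0.35     0.90]
Compute the cofactors C_ij = (−1)^(i+j)·(3×3 minor ij) of I−A; the adjugate is their transpose:
adj(I−A) = Cᵀ =
  [ 0.5395   0.2260   0.2300   0.3160]
  [ 0.3240   0.7160   0.1640   0.2600]
  [ 0.1595   0.1740   0.5300   0.2080]
  [ 0.1100   0.1200   0.2280   0.5560]
det(I−A) = Σ_j (I−A)_1j·C_1j = (1.00)(0.5395) + (-0.20)(0.3240) + (-0.20)(0.1595) + (-0.40)(0.1100) = 0.3988
(I − A)⁻¹ = adj(I−A) / det(I−A) ≈
  [   1.3528     0.5667     0.5767     0.7924]
  [   0.8124     1.7954     0.4112     0.6520]
  [   0.3999     0.4363     1.3290     0.5216]
  [   0.2758     0.3009     0.5717     1.3942]
x = (I − A)⁻¹ d = adj(I−A)·d / det(I−A), with det(I−A) = 0.3988:
  x_G = (0.5395·70 + 0.2260·360 + 0.2300·380 + 0.3160·270) / 0.3988 = 291.845 / 0.3988 ≈ 731.8
  x_T = (0.3240·70 + 0.7160·360 + 0.1640·380 + 0.2600·270) / 0.3988 = 412.96 / 0.3988 ≈ 1035.5
  x_R = (0.1595·70 + 0.1740·360 + 0.5300·380 + 0.2080·270) / 0.3988 = 331.365 / 0.3988 ≈ 830.9
  x_P = (0.1100·70 + 0.1200·360 + 0.2280·380 + 0.5560·270) / 0.3988 = 287.66 / 0.3988 ≈ 721.3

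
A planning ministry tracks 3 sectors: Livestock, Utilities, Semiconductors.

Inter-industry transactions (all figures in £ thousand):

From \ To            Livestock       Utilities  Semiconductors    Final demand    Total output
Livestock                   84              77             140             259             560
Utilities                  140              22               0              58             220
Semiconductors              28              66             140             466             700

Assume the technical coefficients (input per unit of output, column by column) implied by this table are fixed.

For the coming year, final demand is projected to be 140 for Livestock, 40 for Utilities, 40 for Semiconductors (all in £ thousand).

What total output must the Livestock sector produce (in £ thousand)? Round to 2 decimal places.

Technical coefficients a_ij = z_ij / X_j:
  a_LL = 84/560 = 0.15, a_UL = 140/560 = 0.25, a_SL = 28/560 = 0.05
  a_LU = 77/220 = 0.35, a_UU = 22/220 = 0.10, a_SU = 66/220 = 0.30
  a_LS = 140/700 = 0.20, a_US = 0/700 = 0.00, a_SS = 140/700 = 0.20
I − A =
  [   0.85    -0.35    -0.20]
  [  -0.25     0.90     0.00]
  [  -0.05    -0.30     0.80]
Cofactors of I−A, C_ij = (−1)^(i+j)·(minor ij) (rows/columns in the sector order above):
  C_11 = (0.90)(0.80) − (0.00)(-0.30) = 0.7200
  C_12 = −[(-0.25)(0.80) − (0.00)(-0.05)] = 0.2000
  C_13 = (-0.25)(-0.30) − (0.90)(-0.05) = 0.1200
  C_21 = −[(-0.35)(0.80) − (-0.20)(-0.30)] = 0.3400
  C_22 = (0.85)(0.80) − (-0.20)(-0.05) = 0.6700
  C_23 = −[(0.85)(-0.30) − (-0.35)(-0.05)] = 0.2725
  C_31 = (-0.35)(0.00) − (-0.20)(0.90) = 0.1800
  C_32 = −[(0.85)(0.00) − (-0.20)(-0.25)] = 0.0500
  C_33 = (0.85)(0.90) − (-0.35)(-0.25) = 0.6775
det(I−A) = Σ_j (I−A)_1j·C_1j = (0.85)(0.7200) + (-0.35)(0.2000) + (-0.20)(0.1200) = 0.5180
adj(I−A) = Cᵀ =
  [ 0.7200   0.3400   0.1800]
  [ 0.2000   0.6700   0.0500]
  [ 0.1200   0.2725   0.6775]
(I − A)⁻¹ = adj(I−A) / det(I−A) ≈
  [   1.3900     0.6564     0.3475]
  [   0.3861     1.2934     0.0965]
  [   0.2317     0.5261     1.3079]
x = (I − A)⁻¹ d = adj(I−A)·d / det(I−A), with det(I−A) = 0.5180:
  x_L = (0.7200·140 + 0.3400·40 + 0.1800·40) / 0.5180 = 121.60 / 0.5180 ≈ 234.75
  x_U = (0.2000·140 + 0.6700·40 + 0.0500·40) / 0.5180 = 56.80 / 0.5180 ≈ 109.65
  x_S = (0.1200·140 + 0.2725·40 + 0.6775·40) / 0.5180 = 54.80 / 0.5180 ≈ 105.79

x_L = 234.75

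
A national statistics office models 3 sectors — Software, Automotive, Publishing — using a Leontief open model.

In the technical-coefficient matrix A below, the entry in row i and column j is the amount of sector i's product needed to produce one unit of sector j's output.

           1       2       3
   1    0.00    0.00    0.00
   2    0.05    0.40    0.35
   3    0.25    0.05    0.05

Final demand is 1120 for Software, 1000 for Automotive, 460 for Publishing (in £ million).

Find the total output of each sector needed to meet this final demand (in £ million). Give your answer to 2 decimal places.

I − A =
  [   1.00     0.00     0.00]
  [  -0.05     0.60    -0.35]
  [  -0.25    -0.05     0.95]
Cofactors of I−A, C_ij = (−1)^(i+j)·(minor ij) (rows/columns in the sector order above):
  C_11 = (0.60)(0.95) − (-0.35)(-0.05) = 0.5525
  C_12 = −[(-0.05)(0.95) − (-0.35)(-0.25)] = 0.1350
  C_13 = (-0.05)(-0.05) − (0.60)(-0.25) = 0.1525
  C_21 = −[(0.00)(0.95) − (0.00)(-0.05)] = 0.0000
  C_22 = (1.00)(0.95) − (0.00)(-0.25) = 0.9500
  C_23 = −[(1.00)(-0.05) − (0.00)(-0.25)] = 0.0500
  C_31 = (0.00)(-0.35) − (0.00)(0.60) = 0.0000
  C_32 = −[(1.00)(-0.35) − (0.00)(-0.05)] = 0.3500
  C_33 = (1.00)(0.60) − (0.00)(-0.05) = 0.6000
det(I−A) = Σ_j (I−A)_1j·C_1j = (1.00)(0.5525) + (0.00)(0.1350) + (0.00)(0.1525) = 0.5525
adj(I−A) = Cᵀ =
  [ 0.5525   0.0000   0.0000]
  [ 0.1350   0.9500   0.3500]
  [ 0.1525   0.0500   0.6000]
(I − A)⁻¹ = adj(I−A) / det(I−A) ≈
  [   1.0000     0.0000     0.0000]
  [   0.2443     1.7195     0.6335]
  [   0.2760     0.0905     1.0860]
x = (I − A)⁻¹ d = adj(I−A)·d / det(I−A), with det(I−A) = 0.5525:
  x_1 = (0.5525·1120 + 0.0000·1000 + 0.0000·460) / 0.5525 = 618.80 / 0.5525 = 1120.00
  x_2 = (0.1350·1120 + 0.9500·1000 + 0.3500·460) / 0.5525 = 1262.20 / 0.5525 ≈ 2284.52
  x_3 = (0.1525·1120 + 0.0500·1000 + 0.6000·460) / 0.5525 = 496.80 / 0.5525 ≈ 899.19

x_1 = 1120.00, x_2 = 2284.52, x_3 = 899.19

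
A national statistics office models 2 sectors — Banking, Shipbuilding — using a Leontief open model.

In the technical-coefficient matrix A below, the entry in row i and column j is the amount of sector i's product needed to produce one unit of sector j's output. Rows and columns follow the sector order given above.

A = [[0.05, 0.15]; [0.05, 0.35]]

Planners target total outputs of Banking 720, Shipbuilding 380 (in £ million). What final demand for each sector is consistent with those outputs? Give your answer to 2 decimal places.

d_B = 627.00, d_S = 211.00

I − A =
  [   0.95    -0.15]
  [  -0.05     0.65]
d = (I − A) x:
  d_B = (+0.95)·720 + (-0.15)·380 = 627.00
  d_S = (-0.05)·720 + (+0.65)·380 = 211.00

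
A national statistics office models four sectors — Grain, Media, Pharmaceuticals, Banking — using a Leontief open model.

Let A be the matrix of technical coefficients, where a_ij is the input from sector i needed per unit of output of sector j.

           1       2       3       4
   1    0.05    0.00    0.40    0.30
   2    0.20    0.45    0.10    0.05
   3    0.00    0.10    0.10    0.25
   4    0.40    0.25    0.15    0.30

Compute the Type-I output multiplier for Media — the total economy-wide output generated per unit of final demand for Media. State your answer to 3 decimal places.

m_2 = 4.999

I − A =
  [   0.95     0.00    -0.40    -0.30]
  [  -0.20     0.55    -0.10    -0.05]
  [   0.00    -0.10     0.90    -0.25]
  [  -0.40    -0.25    -0.15     0.70]
Compute the cofactors C_ij = (−1)^(i+j)·(3×3 minor ij) of I−A; the adjugate is their transpose:
adj(I−A) = Cᵀ =
  [ 0.300625   0.125000   0.181250   0.202500]
  [ 0.146500   0.414875   0.134625   0.140500]
  [ 0.083500   0.113875   0.272875   0.141375]
  [ 0.242000   0.244000   0.210125   0.452750]
det(I−A) = Σ_j (I−A)_1j·C_1j = (0.95)(0.300625) + (0.00)(0.146500) + (-0.40)(0.083500) + (-0.30)(0.242000) = 0.17959375
(I − A)⁻¹ = adj(I−A) / det(I−A) ≈
  [   1.6739     0.6960     1.0092     1.1275]
  [   0.8157     2.3101     0.7496     0.7823]
  [   0.4649     0.6341     1.5194     0.7872]
  [   1.3475     1.3586     1.1700     2.5210]
The output multiplier for sector j is the column-j sum of the Leontief inverse (I − A)⁻¹ = adj(I−A) / det(I−A).
Column 2 of adj(I−A): (0.125000, 0.414875, 0.113875, 0.244000); det(I−A) = 0.17959375.
m_2 = (0.125000 + 0.414875 + 0.113875 + 0.244000) / 0.17959375 = 0.89775 / 0.17959375 ≈ 4.999.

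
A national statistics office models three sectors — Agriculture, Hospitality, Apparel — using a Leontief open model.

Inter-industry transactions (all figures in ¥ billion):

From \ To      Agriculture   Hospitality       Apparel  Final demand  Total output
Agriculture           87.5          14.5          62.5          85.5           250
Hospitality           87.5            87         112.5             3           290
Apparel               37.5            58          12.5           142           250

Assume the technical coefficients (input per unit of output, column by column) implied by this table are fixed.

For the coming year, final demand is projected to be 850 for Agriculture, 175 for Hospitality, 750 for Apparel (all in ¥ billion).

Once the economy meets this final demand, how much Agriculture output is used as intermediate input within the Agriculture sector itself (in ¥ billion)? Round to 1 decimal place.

z_11 = 738.3

Technical coefficients a_ij = z_ij / X_j:
  a_11 = 87.5/250 = 0.35, a_21 = 87.5/250 = 0.35, a_31 = 37.5/250 = 0.15
  a_12 = 14.5/290 = 0.05, a_22 = 87/290 = 0.30, a_32 = 58/290 = 0.20
  a_13 = 62.5/250 = 0.25, a_23 = 112.5/250 = 0.45, a_33 = 12.5/250 = 0.05
I − A =
  [   0.65    -0.05    -0.25]
  [  -0.35     0.70    -0.45]
  [  -0.15    -0.20     0.95]
Cofactors of I−A, C_ij = (−1)^(i+j)·(minor ij) (rows/columns in the sector order above):
  C_11 = (0.70)(0.95) − (-0.45)(-0.20) = 0.5750
  C_12 = −[(-0.35)(0.95) − (-0.45)(-0.15)] = 0.4000
  C_13 = (-0.35)(-0.20) − (0.70)(-0.15) = 0.1750
  C_21 = −[(-0.05)(0.95) − (-0.25)(-0.20)] = 0.0975
  C_22 = (0.65)(0.95) − (-0.25)(-0.15) = 0.5800
  C_23 = −[(0.65)(-0.20) − (-0.05)(-0.15)] = 0.1375
  C_31 = (-0.05)(-0.45) − (-0.25)(0.70) = 0.1975
  C_32 = −[(0.65)(-0.45) − (-0.25)(-0.35)] = 0.3800
  C_33 = (0.65)(0.70) − (-0.05)(-0.35) = 0.4375
det(I−A) = Σ_j (I−A)_1j·C_1j = (0.65)(0.5750) + (-0.05)(0.4000) + (-0.25)(0.1750) = 0.3100
adj(I−A) = Cᵀ =
  [ 0.5750   0.0975   0.1975]
  [ 0.4000   0.5800   0.3800]
  [ 0.1750   0.1375   0.4375]
(I − A)⁻¹ = adj(I−A) / det(I−A) ≈
  [   1.8548     0.3145     0.6371]
  [   1.2903     1.8710     1.2258]
  [   0.5645     0.4435     1.4113]
First solve x = (I − A)⁻¹ d = adj(I−A)·d / det(I−A); in particular x_1 = (0.5750·850 + 0.0975·175 + 0.1975·750) / 0.3100 = 653.9375 / 0.3100 ≈ 2109.476.
Intermediate flow from 1 to 1: z_11 = a_11 · x_1 = 0.35 × 653.9375 / 0.3100 = 228.878125 / 0.3100 ≈ 738.3.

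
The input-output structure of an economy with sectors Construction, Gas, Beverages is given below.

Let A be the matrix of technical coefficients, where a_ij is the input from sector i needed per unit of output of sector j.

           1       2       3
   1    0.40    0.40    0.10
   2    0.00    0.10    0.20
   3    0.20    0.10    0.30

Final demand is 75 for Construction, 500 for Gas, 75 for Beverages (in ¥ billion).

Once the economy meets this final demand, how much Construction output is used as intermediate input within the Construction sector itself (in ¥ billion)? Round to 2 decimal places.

I − A =
  [   0.60    -0.40    -0.10]
  [   0.00     0.90    -0.20]
  [  -0.20    -0.10     0.70]
Cofactors of I−A, C_ij = (−1)^(i+j)·(minor ij) (rows/columns in the sector order above):
  C_11 = (0.90)(0.70) − (-0.20)(-0.10) = 0.6100
  C_12 = −[(0.00)(0.70) − (-0.20)(-0.20)] = 0.0400
  C_13 = (0.00)(-0.10) − (0.90)(-0.20) = 0.1800
  C_21 = −[(-0.40)(0.70) − (-0.10)(-0.10)] = 0.2900
  C_22 = (0.60)(0.70) − (-0.10)(-0.20) = 0.4000
  C_23 = −[(0.60)(-0.10) − (-0.40)(-0.20)] = 0.1400
  C_31 = (-0.40)(-0.20) − (-0.10)(0.90) = 0.1700
  C_32 = −[(0.60)(-0.20) − (-0.10)(0.00)] = 0.1200
  C_33 = (0.60)(0.90) − (-0.40)(0.00) = 0.5400
det(I−A) = Σ_j (I−A)_1j·C_1j = (0.60)(0.6100) + (-0.40)(0.0400) + (-0.10)(0.1800) = 0.3320
adj(I−A) = Cᵀ =
  [ 0.6100   0.2900   0.1700]
  [ 0.0400   0.4000   0.1200]
  [ 0.1800   0.1400   0.5400]
(I − A)⁻¹ = adj(I−A) / det(I−A) ≈
  [   1.8373     0.8735     0.5120]
  [   0.1205     1.2048     0.3614]
  [   0.5422     0.4217     1.6265]
First solve x = (I − A)⁻¹ d = adj(I−A)·d / det(I−A); in particular x_1 = (0.6100·75 + 0.2900·500 + 0.1700·75) / 0.3320 = 203.50 / 0.3320 ≈ 612.9518.
Intermediate flow from 1 to 1: z_11 = a_11 · x_1 = 0.40 × 203.50 / 0.3320 = 81.40 / 0.3320 ≈ 245.18.

z_11 = 245.18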